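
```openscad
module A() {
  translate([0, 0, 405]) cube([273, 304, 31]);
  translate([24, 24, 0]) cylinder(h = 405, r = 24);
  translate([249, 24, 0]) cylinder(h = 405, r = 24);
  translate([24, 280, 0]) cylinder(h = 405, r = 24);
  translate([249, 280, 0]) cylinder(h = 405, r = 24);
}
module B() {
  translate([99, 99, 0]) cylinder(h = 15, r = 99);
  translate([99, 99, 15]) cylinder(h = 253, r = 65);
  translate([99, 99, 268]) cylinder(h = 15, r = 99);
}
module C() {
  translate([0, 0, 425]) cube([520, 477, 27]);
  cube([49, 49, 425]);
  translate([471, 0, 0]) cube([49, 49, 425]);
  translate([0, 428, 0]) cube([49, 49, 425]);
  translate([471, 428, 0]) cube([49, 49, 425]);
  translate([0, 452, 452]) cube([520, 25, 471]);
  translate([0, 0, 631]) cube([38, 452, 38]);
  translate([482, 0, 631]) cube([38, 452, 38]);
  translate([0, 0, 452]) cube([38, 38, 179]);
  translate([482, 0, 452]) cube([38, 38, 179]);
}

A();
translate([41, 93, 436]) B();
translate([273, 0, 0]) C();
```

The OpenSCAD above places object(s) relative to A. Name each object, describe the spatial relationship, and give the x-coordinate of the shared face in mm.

A is a stool. B is a spool. C is a chair. The spool is on top of the stool. The chair is against the stool's +x side, with their −y faces flush. The x-coordinate of the shared face is 273 mm.

The stool's +x face and the chair's −x face are both at x = 273 mm.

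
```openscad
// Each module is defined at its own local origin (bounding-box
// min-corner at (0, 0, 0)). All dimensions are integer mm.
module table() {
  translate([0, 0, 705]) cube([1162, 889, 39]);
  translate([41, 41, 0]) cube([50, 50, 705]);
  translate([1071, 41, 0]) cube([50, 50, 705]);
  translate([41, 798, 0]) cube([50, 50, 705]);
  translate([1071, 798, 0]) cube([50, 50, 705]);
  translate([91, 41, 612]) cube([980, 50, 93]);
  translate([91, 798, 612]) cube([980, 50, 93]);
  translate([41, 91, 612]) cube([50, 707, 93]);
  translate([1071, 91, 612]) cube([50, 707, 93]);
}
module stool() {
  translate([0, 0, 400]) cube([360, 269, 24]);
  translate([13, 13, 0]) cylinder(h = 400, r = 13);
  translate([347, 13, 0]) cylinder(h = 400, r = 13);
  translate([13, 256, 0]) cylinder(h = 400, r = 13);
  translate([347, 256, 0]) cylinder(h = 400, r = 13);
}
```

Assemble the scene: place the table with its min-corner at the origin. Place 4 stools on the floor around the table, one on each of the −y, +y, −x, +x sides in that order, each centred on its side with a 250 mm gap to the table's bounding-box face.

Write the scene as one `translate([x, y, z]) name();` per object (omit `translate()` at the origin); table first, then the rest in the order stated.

table();
translate([401, -519, 0]) stool();
translate([401, 1139, 0]) stool();
translate([-610, 310, 0]) stool();
translate([1412, 310, 0]) stool();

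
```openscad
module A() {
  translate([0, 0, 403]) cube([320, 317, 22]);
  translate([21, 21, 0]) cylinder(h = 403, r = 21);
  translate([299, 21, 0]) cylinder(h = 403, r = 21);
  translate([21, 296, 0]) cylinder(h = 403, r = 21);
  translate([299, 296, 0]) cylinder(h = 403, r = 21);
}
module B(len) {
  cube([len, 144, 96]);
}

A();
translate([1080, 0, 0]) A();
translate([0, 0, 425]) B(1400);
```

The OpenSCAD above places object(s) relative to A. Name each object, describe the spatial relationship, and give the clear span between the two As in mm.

Second stool starts at x = 1080; first ends at x = 320; clear span = 1080 − 320 = 760 mm.

A is a stool. B is a beam. A beam spans the tops of two stools. The clear span between the two stools is 760 mm.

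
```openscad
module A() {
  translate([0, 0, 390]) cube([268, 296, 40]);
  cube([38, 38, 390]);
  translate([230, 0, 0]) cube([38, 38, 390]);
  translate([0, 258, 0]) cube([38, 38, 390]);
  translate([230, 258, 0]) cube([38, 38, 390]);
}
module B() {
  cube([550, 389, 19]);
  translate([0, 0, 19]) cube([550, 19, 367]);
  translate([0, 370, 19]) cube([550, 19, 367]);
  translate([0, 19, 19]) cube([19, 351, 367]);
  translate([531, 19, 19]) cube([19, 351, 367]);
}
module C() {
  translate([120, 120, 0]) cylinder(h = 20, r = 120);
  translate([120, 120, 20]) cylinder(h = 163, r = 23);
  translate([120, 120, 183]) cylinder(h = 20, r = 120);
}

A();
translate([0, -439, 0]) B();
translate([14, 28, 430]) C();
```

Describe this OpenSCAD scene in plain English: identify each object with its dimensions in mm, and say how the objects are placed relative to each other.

A is a four-legged stool. The seat is 268×296 mm, 40 mm thick, top at z = 430 mm. It stands on four square legs, each 38×38 mm in cross-section, from z = 0 to the seat underside, each flush with a corner of the seat.

B is an open storage box with external size 550×389×386 mm and wall thickness 19 mm (the base is also 19 mm thick). The base covers the whole footprint; the four walls stand on the base, with the y-facing walls full-width and the x-facing walls fitting between their inner faces.

C is a spool: two coaxial disc flanges of radius 120 mm and thickness 20 mm, joined by a core cylinder of radius 23 mm and height 163 mm. The lower flange rests on z = 0 and the three cylinders share a vertical axis.

The open box is on the floor beside the stool on its −y side. The spool is on top of the stool, centred.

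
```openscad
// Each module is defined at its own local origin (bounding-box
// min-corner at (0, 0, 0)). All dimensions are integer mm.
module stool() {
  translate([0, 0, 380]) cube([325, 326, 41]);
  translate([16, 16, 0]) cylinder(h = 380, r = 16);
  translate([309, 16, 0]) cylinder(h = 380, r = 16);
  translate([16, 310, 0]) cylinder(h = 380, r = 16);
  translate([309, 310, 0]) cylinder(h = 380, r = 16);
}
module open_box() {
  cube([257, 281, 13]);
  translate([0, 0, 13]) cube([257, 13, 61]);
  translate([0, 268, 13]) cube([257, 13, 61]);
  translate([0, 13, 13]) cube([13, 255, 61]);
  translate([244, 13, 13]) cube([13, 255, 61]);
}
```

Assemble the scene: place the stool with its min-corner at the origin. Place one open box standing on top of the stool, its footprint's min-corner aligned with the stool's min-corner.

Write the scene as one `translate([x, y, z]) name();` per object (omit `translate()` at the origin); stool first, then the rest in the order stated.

stool();
translate([0, 0, 421]) open_box();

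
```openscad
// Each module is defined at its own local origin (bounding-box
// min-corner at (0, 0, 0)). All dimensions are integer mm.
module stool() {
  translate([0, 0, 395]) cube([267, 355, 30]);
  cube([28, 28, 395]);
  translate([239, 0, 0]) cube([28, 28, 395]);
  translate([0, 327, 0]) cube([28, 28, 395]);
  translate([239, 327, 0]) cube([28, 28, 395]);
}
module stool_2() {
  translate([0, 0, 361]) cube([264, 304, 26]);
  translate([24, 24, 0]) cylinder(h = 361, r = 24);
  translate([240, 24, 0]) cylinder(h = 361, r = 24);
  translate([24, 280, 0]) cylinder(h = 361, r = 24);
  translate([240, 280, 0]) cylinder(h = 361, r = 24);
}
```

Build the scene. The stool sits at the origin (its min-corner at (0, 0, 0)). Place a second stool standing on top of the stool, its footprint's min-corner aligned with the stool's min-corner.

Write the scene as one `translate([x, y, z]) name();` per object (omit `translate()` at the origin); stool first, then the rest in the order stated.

stool();
translate([0, 0, 425]) stool_2();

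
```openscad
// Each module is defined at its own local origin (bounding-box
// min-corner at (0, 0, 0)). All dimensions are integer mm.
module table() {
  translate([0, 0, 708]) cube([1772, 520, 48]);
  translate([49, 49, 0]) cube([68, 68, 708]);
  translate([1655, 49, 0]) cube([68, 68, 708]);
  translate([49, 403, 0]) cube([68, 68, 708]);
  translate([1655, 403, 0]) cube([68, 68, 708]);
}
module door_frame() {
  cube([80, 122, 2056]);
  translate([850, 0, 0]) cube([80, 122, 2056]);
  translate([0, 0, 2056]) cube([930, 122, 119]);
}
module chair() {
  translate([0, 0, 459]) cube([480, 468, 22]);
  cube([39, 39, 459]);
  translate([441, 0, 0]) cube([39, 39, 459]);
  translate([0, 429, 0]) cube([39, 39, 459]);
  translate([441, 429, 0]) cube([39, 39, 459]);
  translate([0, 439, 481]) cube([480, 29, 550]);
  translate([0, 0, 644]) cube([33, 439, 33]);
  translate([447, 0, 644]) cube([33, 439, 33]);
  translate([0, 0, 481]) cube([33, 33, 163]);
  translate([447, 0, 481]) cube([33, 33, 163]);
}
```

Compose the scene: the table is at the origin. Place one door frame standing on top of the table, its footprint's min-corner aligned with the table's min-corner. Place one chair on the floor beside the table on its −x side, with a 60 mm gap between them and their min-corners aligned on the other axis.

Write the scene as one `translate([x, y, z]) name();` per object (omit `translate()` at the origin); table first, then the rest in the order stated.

table();
translate([0, 0, 756]) door_frame();
translate([-540, 0, 0]) chair();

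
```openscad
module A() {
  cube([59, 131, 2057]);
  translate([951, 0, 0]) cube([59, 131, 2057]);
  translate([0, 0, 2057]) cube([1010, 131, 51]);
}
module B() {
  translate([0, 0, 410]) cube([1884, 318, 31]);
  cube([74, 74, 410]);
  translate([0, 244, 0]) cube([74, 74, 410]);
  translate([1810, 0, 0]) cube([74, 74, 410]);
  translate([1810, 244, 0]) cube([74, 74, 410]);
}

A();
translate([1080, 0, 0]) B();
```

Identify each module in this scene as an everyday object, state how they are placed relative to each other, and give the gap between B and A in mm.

The bench's nearest face is 70 mm from the door frame's +x face.

A is a door frame. B is a bench. The bench is on the floor beside the door frame on its +x side. The gap between the bench and the door frame is 70 mm.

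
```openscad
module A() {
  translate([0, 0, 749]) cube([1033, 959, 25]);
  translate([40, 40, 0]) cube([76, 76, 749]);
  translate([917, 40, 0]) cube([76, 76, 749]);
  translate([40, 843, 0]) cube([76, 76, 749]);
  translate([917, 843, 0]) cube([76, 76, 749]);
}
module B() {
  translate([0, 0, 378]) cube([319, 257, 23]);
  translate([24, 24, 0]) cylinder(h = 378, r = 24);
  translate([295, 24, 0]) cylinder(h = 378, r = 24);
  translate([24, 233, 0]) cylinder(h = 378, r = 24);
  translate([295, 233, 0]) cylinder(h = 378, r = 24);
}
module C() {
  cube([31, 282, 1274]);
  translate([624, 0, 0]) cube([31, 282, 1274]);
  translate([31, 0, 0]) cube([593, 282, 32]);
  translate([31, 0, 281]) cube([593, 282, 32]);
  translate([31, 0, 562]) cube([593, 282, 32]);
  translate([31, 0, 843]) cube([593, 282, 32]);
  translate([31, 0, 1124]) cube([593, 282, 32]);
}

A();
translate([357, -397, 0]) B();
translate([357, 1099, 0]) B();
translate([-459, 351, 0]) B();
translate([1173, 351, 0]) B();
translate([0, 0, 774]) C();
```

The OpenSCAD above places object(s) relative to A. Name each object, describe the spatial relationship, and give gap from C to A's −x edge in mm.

The bookshelf's min-x is at 0; the table's min-x is 0; gap = 0 mm.

A is a table. B is a stool. C is a bookshelf. Four stools sit around the table at the −y, +y, −x, +x sides. The bookshelf is on top of the table. The gap from the bookshelf to the table's −x edge is 0 mm.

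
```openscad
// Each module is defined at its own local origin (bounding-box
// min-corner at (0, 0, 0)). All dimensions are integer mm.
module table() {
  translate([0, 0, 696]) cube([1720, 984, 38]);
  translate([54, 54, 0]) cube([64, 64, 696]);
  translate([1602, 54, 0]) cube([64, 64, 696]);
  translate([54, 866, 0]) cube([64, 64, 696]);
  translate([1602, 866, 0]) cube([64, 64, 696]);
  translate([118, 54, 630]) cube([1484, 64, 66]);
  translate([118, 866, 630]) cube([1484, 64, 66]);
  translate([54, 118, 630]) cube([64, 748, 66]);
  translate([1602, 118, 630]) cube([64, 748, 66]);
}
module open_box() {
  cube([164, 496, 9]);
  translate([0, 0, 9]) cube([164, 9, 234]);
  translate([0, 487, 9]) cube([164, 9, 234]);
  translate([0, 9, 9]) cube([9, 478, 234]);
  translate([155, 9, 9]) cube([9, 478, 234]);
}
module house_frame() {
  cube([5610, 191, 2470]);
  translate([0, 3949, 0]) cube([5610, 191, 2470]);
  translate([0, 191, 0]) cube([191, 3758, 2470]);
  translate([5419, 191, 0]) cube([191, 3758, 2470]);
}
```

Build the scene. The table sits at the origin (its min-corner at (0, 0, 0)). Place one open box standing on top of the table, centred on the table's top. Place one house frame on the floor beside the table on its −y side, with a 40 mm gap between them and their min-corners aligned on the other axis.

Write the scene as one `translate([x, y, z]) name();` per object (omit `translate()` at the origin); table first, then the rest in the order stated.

table();
translate([778, 244, 734]) open_box();
translate([0, -4180, 0]) house_frame();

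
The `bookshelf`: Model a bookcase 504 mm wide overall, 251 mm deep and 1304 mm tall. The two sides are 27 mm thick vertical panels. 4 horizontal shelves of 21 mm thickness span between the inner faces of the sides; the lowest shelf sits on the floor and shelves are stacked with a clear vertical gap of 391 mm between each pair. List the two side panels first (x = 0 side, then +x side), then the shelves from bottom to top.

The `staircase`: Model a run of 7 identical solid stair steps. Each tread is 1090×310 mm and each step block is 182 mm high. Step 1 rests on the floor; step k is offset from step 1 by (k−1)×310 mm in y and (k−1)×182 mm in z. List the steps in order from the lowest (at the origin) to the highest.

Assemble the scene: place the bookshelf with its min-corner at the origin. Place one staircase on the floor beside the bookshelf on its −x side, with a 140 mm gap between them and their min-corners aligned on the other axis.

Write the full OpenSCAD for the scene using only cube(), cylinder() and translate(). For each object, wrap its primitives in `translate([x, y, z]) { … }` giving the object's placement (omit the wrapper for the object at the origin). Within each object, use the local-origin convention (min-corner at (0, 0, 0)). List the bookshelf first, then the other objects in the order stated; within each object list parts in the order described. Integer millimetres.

cube([27, 251, 1304]);
translate([477, 0, 0]) cube([27, 251, 1304]);
translate([27, 0, 0]) cube([450, 251, 21]);
translate([27, 0, 412]) cube([450, 251, 21]);
translate([27, 0, 824]) cube([450, 251, 21]);
translate([27, 0, 1236]) cube([450, 251, 21]);
translate([-1230, 0, 0]) {
  cube([1090, 310, 182]);
  translate([0, 310, 182]) cube([1090, 310, 182]);
  translate([0, 620, 364]) cube([1090, 310, 182]);
  translate([0, 930, 546]) cube([1090, 310, 182]);
  translate([0, 1240, 728]) cube([1090, 310, 182]);
  translate([0, 1550, 910]) cube([1090, 310, 182]);
  translate([0, 1860, 1092]) cube([1090, 310, 182]);
}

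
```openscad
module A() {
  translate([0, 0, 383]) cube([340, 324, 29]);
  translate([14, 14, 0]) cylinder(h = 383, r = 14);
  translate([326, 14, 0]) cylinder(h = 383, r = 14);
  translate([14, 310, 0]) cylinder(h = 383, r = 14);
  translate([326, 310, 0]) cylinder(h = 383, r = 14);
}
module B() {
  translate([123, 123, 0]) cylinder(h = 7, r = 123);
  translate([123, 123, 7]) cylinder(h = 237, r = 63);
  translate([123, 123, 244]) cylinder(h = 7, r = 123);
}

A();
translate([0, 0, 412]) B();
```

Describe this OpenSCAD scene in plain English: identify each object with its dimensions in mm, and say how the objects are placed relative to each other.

A is a four-legged stool. The seat is 340×324 mm, 29 mm thick, top at z = 412 mm. It stands on four round legs, each 28 mm in diameter, from z = 0 to the seat underside, each leg's axis is inset half a diameter from the nearest pair of seat edges (so the leg's bounding box is flush with the corner).

B is a spool: two coaxial disc flanges of radius 123 mm and thickness 7 mm, joined by a core cylinder of radius 63 mm and height 237 mm. The lower flange rests on z = 0 and the three cylinders share a vertical axis.

The spool is on top of the stool.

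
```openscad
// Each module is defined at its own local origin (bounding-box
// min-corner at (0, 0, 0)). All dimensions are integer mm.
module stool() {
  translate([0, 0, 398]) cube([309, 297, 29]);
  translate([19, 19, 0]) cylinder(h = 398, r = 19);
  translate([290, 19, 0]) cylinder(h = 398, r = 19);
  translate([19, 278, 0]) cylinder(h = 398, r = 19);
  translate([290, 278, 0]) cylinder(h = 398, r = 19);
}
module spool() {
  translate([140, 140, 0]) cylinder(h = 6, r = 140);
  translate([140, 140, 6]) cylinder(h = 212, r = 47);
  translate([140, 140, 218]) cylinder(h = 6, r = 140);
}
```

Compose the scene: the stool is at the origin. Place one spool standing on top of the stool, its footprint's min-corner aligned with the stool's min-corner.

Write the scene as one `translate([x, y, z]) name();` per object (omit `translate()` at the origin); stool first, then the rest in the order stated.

stool();
translate([0, 0, 427]) spool();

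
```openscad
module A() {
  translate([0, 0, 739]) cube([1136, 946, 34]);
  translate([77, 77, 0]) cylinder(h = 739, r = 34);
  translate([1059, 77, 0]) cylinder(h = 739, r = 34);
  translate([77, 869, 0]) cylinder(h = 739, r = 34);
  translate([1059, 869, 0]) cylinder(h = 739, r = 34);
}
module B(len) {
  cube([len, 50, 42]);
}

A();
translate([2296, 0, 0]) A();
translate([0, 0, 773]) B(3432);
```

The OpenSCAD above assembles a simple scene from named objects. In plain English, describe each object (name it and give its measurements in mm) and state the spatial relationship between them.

A is a table: top 1136 mm (x) × 946 mm (y), 34 mm thick, upper face at z = 773 mm, on four round legs of 68 mm diameter, each leg's bounding box inset 43 mm from the nearest pair of top edges, running from z = 0 to the bottom of the top.

B is a rectangular beam 3432 mm long (x), 50 mm deep (y), 42 mm thick (z).

The beam spans the tops of two tables placed 1160 mm apart, resting at z = 773 mm.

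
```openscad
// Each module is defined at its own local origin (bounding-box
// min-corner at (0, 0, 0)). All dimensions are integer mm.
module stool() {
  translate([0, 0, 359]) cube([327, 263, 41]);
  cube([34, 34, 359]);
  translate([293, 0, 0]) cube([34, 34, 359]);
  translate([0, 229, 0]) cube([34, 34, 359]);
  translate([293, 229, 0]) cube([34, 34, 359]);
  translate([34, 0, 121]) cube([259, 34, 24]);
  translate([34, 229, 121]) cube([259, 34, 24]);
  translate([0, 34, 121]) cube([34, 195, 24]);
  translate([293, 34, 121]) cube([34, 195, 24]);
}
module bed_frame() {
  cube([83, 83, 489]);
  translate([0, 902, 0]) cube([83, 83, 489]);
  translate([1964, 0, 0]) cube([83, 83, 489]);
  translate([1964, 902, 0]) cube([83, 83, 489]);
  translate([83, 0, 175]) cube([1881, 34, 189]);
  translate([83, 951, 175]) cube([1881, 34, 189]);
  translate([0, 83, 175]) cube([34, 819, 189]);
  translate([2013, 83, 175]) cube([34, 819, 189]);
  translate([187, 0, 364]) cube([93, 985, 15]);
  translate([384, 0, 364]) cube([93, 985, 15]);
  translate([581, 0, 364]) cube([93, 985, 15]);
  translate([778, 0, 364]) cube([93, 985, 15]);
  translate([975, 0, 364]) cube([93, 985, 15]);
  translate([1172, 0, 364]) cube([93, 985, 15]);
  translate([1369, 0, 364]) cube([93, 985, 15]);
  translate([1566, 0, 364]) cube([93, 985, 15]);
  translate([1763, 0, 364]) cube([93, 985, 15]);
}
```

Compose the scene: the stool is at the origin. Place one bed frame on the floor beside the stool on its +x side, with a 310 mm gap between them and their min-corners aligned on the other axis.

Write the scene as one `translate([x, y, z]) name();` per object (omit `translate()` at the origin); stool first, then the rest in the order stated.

stool();
translate([637, 0, 0]) bed_frame();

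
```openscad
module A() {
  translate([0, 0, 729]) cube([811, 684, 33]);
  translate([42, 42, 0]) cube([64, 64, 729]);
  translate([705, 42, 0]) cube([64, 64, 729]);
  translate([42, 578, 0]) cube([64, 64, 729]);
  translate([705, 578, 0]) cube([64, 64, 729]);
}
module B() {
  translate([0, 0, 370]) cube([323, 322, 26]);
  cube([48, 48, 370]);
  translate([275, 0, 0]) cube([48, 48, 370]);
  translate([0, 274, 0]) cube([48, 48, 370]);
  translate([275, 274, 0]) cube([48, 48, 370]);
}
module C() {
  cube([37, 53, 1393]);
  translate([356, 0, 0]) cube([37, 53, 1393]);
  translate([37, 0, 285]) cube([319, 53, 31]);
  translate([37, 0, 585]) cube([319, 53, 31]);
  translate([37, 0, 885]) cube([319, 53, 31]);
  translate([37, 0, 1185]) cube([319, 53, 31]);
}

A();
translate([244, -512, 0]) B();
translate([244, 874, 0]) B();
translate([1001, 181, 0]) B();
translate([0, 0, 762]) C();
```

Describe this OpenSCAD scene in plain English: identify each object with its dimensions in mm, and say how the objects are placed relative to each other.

A is a rectangular dining table. The top is 811×684×33 mm with its upper surface at z = 762 mm. It stands on four 64×64 mm square legs, each inset 42 mm from the nearest pair of top edges, running from the floor to the underside of the top.

B is a four-legged stool. The seat is a 323×322×26 mm slab whose top surface is at z = 396 mm; four square legs, each 48×48 mm in cross-section, run from the floor (z = 0) to the underside of the seat, each flush with a corner of the seat.

C is a straight ladder. Two 37×53 mm vertical rails, 1393 mm tall, stand 393 mm apart (outside-to-outside) with their front faces coplanar on the −y side. 4 rungs, each 53 mm deep and 31 mm tall, span between the inner faces of the rails, front faces flush with the rails. The lowest rung's underside is at z = 285 mm and rungs are spaced 300 mm apart (underside to underside).

Three stools sit around the table at the −y, +y, +x sides. The ladder is on top of the table.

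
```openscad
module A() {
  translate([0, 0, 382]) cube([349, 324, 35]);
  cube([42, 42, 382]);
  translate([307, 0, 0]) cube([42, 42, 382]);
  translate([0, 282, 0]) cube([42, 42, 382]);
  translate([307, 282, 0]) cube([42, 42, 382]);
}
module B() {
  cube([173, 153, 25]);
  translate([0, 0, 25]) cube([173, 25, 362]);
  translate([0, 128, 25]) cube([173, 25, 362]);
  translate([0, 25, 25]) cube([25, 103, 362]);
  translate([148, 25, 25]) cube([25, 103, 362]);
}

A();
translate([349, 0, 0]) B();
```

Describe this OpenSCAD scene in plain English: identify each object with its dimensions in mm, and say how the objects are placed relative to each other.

A is a simple wooden stool: a rectangular seat 349 mm (x) by 324 mm (y), 35 mm thick, top face at z = 417 mm, on four square legs, each 42×42 mm in cross-section. The legs rest on z = 0, each flush with a corner of the seat.

B is an open-topped rectangular box: outside dimensions 173×153×387 mm, with a uniform wall and base thickness of 25 mm. The base is a full 173×153 slab on the floor; four walls sit on top of the base. The front and back walls (the −y and +y sides) span the full width; the two side walls fit between them.

The open box is against the stool's +x side, with their −y faces flush.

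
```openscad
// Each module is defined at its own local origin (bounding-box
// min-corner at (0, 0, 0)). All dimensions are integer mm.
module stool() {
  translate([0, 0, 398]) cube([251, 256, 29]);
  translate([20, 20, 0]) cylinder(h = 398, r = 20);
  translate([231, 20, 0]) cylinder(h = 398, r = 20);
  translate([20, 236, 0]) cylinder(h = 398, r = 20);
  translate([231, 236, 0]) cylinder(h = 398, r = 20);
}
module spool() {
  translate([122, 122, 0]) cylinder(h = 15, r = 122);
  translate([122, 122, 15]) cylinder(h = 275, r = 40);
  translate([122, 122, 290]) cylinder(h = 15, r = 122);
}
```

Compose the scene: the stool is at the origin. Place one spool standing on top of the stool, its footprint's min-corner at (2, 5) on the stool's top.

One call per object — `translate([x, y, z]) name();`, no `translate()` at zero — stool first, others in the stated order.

stool();
translate([2, 5, 427]) spool();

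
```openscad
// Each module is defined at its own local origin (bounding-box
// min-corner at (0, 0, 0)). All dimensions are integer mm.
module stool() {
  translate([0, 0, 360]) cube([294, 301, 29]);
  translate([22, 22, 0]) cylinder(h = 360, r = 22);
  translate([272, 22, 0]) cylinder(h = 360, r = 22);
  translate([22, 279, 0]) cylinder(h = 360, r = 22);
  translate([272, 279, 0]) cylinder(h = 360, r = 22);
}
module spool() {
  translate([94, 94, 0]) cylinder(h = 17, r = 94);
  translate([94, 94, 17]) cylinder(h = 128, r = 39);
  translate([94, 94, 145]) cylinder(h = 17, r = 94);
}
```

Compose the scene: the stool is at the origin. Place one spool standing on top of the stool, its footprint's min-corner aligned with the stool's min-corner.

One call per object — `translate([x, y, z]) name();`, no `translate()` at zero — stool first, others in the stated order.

stool();
translate([0, 0, 389]) spool();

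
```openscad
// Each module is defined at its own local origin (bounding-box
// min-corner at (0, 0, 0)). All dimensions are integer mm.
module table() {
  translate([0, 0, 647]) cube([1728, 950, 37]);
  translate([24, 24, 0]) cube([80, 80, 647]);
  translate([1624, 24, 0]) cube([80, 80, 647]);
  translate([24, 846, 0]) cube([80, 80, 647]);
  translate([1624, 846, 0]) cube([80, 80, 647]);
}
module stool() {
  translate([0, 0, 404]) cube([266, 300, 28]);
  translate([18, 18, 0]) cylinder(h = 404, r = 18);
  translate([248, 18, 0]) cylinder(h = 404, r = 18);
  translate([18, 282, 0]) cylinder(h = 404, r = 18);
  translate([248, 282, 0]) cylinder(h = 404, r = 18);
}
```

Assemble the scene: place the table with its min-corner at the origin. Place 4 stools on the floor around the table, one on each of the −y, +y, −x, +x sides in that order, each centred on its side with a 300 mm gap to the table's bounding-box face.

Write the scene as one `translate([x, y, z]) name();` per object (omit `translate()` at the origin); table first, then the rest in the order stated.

table();
translate([731, -600, 0]) stool();
translate([731, 1250, 0]) stool();
translate([-566, 325, 0]) stool();
translate([2028, 325, 0]) stool();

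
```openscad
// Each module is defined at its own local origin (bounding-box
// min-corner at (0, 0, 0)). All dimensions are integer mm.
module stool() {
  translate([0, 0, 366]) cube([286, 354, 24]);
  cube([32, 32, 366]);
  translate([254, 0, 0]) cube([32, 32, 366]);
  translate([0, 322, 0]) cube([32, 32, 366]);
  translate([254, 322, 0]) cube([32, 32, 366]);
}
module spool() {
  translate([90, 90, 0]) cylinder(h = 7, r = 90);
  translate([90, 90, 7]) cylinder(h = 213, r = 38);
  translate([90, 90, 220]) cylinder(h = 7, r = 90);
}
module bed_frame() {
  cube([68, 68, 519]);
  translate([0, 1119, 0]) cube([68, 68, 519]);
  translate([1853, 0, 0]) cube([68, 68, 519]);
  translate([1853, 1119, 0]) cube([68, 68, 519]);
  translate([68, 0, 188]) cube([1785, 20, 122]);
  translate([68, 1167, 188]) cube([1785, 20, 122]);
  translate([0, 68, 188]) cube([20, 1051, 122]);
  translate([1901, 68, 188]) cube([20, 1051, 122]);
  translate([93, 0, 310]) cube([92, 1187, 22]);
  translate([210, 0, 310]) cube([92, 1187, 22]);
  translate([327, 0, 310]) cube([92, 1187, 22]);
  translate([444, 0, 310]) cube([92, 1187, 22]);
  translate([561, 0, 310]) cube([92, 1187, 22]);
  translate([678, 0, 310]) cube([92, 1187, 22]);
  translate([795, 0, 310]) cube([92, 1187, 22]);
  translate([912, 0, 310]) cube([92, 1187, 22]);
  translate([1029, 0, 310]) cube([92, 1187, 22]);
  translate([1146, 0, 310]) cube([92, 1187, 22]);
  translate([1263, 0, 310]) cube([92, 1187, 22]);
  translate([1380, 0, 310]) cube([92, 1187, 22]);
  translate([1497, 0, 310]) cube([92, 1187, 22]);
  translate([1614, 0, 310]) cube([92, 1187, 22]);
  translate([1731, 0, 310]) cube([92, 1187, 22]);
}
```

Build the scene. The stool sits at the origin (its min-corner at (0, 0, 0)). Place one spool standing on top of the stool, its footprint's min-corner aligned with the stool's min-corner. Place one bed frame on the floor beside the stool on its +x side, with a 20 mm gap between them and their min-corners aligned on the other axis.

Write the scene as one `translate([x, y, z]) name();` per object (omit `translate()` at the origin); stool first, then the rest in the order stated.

stool();
translate([0, 0, 390]) spool();
translate([306, 0, 0]) bed_frame();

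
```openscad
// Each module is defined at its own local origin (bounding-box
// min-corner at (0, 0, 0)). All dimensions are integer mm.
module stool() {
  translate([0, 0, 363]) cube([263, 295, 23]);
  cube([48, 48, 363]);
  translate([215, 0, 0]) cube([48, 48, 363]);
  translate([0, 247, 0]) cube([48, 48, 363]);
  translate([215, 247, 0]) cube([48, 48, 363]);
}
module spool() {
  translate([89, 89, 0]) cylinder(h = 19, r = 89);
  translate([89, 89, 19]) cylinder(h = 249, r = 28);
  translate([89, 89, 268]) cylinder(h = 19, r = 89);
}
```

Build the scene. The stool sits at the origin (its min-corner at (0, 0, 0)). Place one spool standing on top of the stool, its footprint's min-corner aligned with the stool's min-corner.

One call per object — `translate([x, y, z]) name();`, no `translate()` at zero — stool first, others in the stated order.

stool();
translate([0, 0, 386]) spool();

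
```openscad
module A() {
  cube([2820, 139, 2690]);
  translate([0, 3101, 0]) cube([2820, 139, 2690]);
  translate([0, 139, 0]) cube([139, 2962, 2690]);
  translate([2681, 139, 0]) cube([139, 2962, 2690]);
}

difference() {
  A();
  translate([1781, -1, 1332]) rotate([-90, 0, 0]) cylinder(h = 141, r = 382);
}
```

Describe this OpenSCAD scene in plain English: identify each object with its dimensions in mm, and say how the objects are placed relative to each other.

A is a box-shaped house frame (walls only): outside footprint 2820×3240 mm, wall height 2690 mm, wall thickness 139 mm. The two y-facing walls run the full x-width; the two x-facing walls fit between the inner faces of the y-facing walls.

The house frame has a circular hole of radius 382 mm through its front wall, centred at (x = 1781, z = 1332).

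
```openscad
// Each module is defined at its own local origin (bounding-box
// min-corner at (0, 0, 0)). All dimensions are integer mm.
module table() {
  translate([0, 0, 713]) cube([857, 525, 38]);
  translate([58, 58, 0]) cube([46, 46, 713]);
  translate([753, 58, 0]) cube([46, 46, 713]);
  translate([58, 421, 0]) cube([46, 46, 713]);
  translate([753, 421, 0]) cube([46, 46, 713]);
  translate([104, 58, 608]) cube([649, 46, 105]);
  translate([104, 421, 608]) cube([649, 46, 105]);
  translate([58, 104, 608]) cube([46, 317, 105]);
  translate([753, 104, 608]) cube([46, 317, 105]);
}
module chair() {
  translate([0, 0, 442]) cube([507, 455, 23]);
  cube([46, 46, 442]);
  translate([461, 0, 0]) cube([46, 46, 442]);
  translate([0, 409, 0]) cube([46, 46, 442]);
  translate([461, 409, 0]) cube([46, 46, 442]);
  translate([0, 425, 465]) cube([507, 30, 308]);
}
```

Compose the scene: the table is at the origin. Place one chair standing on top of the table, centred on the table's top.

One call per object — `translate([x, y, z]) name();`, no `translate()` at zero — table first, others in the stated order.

table();
translate([175, 35, 751]) chair();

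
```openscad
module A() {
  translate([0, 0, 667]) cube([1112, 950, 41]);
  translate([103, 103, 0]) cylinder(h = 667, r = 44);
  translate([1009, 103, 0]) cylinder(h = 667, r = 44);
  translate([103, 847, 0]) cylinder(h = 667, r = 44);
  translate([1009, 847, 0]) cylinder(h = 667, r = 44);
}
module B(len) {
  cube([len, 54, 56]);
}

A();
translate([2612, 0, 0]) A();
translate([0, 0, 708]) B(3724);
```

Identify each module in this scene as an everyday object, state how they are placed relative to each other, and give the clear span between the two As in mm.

Second table starts at x = 2612; first ends at x = 1112; clear span = 2612 − 1112 = 1500 mm.

A is a table. B is a beam. A beam spans the tops of two tables. The clear span between the two tables is 1500 mm.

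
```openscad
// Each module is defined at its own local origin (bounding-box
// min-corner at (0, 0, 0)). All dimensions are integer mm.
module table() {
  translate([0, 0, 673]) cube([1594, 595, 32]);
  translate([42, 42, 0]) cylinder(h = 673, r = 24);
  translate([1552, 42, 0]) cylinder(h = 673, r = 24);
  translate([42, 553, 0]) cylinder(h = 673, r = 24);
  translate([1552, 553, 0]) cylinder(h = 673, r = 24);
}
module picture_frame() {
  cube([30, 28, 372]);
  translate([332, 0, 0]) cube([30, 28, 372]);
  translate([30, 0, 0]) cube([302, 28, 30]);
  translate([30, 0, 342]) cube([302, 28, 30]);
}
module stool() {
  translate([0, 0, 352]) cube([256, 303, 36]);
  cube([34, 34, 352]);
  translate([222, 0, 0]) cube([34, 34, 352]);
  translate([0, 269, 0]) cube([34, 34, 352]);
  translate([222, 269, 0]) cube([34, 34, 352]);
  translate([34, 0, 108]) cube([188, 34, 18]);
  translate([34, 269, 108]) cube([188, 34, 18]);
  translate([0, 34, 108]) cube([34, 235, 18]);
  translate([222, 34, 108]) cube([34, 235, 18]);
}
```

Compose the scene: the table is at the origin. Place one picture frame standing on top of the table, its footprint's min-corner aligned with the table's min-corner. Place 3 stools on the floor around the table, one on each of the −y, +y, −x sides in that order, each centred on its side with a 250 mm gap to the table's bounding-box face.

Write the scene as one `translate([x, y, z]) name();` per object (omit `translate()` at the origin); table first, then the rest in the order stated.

table();
translate([0, 0, 705]) picture_frame();
translate([669, -553, 0]) stool();
translate([669, 845, 0]) stool();
translate([-506, 146, 0]) stool();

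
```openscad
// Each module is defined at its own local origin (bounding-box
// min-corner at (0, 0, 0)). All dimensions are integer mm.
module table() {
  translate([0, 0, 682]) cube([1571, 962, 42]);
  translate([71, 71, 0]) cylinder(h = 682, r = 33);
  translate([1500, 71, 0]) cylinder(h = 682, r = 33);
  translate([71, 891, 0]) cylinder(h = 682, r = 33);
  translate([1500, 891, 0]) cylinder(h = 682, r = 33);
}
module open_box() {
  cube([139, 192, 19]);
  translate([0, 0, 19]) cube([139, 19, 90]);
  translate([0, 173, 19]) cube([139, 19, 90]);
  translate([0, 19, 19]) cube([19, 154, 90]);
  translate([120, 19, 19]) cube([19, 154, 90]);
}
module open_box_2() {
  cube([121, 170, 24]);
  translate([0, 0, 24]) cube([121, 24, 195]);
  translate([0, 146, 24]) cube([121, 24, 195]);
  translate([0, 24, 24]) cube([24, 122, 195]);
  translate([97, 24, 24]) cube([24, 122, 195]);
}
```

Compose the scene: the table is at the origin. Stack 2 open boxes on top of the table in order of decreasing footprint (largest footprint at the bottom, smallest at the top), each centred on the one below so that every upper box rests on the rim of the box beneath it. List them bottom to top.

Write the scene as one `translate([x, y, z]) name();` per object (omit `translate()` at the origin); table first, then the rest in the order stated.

table();
translate([716, 385, 724]) open_box();
translate([725, 396, 833]) open_box_2();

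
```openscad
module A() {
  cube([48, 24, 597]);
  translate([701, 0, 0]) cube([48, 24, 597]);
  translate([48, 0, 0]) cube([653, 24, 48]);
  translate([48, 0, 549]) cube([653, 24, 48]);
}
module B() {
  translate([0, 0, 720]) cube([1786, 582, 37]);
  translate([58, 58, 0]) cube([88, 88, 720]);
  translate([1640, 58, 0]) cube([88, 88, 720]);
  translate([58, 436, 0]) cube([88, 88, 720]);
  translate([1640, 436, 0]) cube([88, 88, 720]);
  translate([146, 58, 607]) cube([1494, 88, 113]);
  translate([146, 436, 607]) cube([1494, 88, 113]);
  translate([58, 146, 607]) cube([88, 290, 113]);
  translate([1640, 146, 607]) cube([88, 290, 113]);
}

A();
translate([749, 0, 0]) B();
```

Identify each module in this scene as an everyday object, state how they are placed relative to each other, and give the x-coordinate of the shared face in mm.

The picture frame's +x face and the table's −x face are both at x = 749 mm.

A is a picture frame. B is a table. The table is against the picture frame's +x side, with their −y faces flush. The x-coordinate of the shared face is 749 mm.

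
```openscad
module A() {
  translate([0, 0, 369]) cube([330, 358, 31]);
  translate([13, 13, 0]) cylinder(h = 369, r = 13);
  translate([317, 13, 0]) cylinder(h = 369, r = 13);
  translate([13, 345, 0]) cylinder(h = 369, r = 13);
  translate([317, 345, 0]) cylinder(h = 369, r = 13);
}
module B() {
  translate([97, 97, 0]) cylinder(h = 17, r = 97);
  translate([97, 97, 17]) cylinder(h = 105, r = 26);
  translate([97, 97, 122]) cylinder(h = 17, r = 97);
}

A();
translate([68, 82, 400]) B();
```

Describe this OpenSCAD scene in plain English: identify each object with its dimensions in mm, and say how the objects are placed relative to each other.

A is a four-legged stool. The seat is a 330×358×31 mm slab whose top surface is at z = 400 mm; four round legs, each 26 mm in diameter, run from the floor (z = 0) to the underside of the seat, each leg's axis is inset half a diameter from the nearest pair of seat edges (so the leg's bounding box is flush with the corner).

B is a spool: two coaxial disc flanges of radius 97 mm and thickness 17 mm, joined by a core cylinder of radius 26 mm and height 105 mm. The lower flange rests on z = 0 and the three cylinders share a vertical axis.

The spool is on top of the stool, centred.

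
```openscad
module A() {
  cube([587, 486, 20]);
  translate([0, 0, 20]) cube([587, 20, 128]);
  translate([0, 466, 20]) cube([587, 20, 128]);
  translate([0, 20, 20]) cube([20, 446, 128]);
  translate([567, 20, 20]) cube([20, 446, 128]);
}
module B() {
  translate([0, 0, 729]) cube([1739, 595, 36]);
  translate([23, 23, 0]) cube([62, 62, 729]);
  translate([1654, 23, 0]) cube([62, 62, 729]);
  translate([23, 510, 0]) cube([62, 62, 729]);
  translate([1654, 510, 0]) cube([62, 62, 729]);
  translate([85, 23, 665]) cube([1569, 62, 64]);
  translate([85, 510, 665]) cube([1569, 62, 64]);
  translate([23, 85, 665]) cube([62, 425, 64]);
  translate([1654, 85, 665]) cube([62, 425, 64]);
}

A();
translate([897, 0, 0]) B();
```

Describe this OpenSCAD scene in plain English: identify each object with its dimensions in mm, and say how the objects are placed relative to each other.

A is an open-topped rectangular box: outside dimensions 587×486×148 mm, with a uniform wall and base thickness of 20 mm. The base is a full 587×486 slab on the floor; four walls sit on top of the base. The front and back walls (the −y and +y sides) span the full width; the two side walls fit between them.

B is a table: top 1739 mm (x) × 595 mm (y), 36 mm thick, upper face at z = 765 mm, on four 62×62 mm square legs, each inset 23 mm from the nearest pair of top edges, running from z = 0 to the bottom of the top. Four apron rails, 62 mm thick and 64 mm tall, run between adjacent legs with their top edges flush with the underside of the top and their outer faces flush with the legs' outer faces.

The table is on the floor beside the open box on its +x side.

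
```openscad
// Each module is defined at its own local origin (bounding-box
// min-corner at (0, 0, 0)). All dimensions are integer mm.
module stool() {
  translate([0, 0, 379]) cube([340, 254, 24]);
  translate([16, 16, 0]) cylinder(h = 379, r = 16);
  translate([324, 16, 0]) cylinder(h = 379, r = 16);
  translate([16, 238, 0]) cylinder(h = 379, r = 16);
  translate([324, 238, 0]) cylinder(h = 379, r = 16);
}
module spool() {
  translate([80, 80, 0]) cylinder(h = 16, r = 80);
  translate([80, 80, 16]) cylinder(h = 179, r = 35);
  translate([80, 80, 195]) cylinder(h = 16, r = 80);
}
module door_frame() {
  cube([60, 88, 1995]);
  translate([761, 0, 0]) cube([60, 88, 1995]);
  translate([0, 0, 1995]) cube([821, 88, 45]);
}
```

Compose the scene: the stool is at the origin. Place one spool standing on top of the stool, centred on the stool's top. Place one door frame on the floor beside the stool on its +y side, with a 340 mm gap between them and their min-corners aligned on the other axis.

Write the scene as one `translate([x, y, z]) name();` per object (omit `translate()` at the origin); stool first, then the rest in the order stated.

stool();
translate([90, 47, 403]) spool();
translate([0, 594, 0]) door_frame();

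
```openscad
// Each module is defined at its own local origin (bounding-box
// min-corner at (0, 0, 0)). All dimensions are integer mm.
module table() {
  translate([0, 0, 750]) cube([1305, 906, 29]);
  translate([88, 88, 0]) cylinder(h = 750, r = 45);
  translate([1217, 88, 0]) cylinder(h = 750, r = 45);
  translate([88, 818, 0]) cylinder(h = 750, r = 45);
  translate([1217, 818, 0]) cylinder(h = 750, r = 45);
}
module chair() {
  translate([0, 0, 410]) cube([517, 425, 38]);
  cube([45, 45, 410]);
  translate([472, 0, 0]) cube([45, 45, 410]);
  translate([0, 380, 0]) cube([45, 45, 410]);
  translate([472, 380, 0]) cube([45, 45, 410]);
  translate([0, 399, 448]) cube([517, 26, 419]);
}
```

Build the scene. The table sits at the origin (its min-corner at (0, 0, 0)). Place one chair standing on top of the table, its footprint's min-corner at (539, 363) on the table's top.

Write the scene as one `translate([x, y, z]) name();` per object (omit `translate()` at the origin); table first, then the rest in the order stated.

table();
translate([539, 363, 779]) chair();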